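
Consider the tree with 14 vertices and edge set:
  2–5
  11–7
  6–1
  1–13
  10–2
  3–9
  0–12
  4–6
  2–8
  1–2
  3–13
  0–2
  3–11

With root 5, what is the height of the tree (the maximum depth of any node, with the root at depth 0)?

A deepest node is 7, reached by 5–2–1–13–3–11–7.
That path has 6 edges, so the height is 6.

6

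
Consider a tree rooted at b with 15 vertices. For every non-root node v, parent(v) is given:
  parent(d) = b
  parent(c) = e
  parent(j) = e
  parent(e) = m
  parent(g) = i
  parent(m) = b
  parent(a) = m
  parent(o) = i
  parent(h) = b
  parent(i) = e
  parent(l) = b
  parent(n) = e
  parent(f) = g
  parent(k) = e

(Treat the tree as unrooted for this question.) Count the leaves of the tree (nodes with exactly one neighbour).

Exactly 10 nodes have a single neighbour: a, c, d, f, h, j, k, l, n, o.

10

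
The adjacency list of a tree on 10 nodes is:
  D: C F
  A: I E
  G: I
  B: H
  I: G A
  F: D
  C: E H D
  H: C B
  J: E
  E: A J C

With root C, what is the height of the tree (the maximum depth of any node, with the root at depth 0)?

A deepest node is G, reached by C-E-A-I-G.
That path has 4 edges, so the height is 4.

4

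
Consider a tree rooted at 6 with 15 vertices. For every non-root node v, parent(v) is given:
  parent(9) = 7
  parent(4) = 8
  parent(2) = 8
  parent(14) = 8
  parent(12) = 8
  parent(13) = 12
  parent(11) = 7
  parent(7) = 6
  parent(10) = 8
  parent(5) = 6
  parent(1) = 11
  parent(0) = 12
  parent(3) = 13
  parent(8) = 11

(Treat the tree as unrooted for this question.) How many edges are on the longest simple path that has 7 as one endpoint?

5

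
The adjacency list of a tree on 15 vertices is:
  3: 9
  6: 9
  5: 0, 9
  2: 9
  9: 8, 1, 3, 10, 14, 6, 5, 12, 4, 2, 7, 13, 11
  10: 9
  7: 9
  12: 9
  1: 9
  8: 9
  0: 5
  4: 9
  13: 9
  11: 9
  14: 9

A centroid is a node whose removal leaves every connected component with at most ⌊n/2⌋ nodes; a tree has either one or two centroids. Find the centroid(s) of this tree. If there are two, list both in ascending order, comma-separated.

9

Delete 9: the remaining components have sizes 2, 1, 1, 1, 1, 1, 1, 1, 1, 1, 1, 1, 1. Max 2 ≤ 7, so 9 is a centroid.
Every other node leaves some component of size > 7, so the centroid is unique.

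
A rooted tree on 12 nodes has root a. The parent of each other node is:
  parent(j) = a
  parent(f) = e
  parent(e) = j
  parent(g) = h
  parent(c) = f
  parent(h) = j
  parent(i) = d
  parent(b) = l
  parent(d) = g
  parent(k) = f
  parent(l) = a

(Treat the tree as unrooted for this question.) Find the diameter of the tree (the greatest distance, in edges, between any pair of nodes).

A longest path is i-d-g-h-j-a-l-b, with 7 edges.

7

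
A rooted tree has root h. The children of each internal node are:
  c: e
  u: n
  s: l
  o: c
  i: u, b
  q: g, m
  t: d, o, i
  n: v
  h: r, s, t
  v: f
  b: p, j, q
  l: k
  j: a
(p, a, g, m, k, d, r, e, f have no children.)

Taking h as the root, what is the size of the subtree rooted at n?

n's subtree: {n, v, f}, size 3.

3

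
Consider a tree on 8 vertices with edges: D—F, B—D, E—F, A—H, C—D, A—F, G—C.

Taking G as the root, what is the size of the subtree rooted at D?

6

The subtree rooted at D contains: D, F, B, E, A, H — 6 nodes.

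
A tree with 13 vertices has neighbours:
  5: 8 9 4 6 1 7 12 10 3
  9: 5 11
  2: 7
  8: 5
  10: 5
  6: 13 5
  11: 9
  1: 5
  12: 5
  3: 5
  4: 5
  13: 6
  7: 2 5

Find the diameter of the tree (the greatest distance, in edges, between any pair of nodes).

A longest path is 11 – 9 – 5 – 7 – 2, with 4 edges.

4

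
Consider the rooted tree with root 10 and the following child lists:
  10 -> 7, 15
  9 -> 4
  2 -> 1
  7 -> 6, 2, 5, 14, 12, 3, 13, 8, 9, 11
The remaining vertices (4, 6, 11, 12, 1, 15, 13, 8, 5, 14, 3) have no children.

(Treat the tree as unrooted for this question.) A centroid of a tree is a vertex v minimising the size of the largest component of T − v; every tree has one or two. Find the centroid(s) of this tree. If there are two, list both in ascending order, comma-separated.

7

If 7 is removed the pieces have sizes 2, 2, 2, 1, 1, 1, 1, 1, 1, 1, 1, all ≤ ⌊15/2⌋ = 7.
Every other node leaves some component of size > 7, so the centroid is unique.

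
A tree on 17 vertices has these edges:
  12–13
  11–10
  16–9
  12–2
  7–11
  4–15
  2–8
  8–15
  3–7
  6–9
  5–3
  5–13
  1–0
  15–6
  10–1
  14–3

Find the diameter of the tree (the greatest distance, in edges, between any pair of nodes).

14

A longest path is 16 - 9 - 6 - 15 - 8 - 2 - 12 - 13 - 5 - 3 - 7 - 11 - 10 - 1 - 0, with 14 edges.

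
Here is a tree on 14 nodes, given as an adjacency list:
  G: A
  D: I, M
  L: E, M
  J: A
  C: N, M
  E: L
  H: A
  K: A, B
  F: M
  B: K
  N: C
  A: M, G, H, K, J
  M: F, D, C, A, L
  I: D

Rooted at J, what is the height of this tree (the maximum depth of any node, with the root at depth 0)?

4

The longest root-to-leaf path is J–A–M–L–E (4 edges).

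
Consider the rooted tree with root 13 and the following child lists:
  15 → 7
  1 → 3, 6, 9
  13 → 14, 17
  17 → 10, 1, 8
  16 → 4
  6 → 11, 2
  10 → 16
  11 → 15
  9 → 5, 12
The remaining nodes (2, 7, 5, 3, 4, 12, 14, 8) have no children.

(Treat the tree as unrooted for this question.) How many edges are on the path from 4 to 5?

Walking from 4: 4 - 16 - 10 - 17 - 1 - 9 - 5. Length 6.

6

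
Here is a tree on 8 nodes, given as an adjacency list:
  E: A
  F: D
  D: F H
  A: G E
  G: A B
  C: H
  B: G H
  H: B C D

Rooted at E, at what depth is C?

E–A–G–B–H–C — 5 edges.

5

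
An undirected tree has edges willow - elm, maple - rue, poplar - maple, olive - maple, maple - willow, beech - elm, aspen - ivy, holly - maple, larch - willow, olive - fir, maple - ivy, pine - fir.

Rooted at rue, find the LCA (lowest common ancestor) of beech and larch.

willow

Ancestors of beech (toward the root): beech, elm, willow, maple, rue.
Ancestors of larch: larch, willow, maple, rue.
The deepest node appearing in both lists is willow.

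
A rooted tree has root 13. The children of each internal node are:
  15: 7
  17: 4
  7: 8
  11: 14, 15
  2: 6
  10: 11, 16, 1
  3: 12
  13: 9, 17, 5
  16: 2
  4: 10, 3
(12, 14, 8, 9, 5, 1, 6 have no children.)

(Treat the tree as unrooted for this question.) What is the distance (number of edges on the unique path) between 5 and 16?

5

The path is 5 – 13 – 17 – 4 – 10 – 16, which has 5 edges.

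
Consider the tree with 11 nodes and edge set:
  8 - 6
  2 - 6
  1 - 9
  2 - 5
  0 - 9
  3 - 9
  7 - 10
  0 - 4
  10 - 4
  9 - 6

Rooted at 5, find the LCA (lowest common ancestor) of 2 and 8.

Path 2→root: 2 5; path 8→root: 8 6 2 5.
First common node: 2.

2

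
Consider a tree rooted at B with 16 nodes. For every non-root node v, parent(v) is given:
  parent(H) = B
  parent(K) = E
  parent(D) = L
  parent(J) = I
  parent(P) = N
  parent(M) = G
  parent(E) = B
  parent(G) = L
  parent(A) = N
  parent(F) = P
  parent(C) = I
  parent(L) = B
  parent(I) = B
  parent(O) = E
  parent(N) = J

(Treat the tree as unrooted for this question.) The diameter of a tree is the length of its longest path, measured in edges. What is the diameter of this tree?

8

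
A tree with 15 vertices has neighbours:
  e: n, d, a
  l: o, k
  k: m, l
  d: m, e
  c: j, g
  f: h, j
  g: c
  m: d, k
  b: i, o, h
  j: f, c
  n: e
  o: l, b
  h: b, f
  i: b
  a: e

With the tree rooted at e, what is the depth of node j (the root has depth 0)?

9

Climbing from j to the root: j–f–h–b–o–l–k–m–d–e. That's 9 steps.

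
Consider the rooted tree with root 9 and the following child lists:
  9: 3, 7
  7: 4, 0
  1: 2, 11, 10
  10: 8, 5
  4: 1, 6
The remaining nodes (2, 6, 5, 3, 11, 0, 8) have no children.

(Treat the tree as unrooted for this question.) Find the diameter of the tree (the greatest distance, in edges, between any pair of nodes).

6

BFS from 8 reaches 3 last, at distance 6; BFS from 3 confirms no node is farther.
Path: 8 – 10 – 1 – 4 – 7 – 9 – 3.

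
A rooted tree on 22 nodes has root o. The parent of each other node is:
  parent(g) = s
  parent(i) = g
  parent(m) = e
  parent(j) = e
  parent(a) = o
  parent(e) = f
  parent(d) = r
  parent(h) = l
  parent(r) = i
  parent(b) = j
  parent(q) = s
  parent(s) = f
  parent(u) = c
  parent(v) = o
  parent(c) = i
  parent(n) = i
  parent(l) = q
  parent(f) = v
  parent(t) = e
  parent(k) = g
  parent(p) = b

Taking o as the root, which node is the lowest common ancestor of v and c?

v's ancestor chain is v, o and c's is c, i, g, s, f, v, o; they first meet at v.

v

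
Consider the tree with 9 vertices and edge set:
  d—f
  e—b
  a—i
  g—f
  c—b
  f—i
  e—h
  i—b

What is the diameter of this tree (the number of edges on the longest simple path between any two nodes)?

5

Starting from h, a farthest node is g at distance 5.
One longest path: h–e–b–i–f–g.
So the diameter is 5.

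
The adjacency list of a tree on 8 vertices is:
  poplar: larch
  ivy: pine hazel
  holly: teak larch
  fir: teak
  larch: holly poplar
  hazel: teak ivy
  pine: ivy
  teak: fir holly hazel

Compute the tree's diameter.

Starting from poplar, a farthest node is pine at distance 6.
One longest path: poplar - larch - holly - teak - hazel - ivy - pine.
So the diameter is 6.

6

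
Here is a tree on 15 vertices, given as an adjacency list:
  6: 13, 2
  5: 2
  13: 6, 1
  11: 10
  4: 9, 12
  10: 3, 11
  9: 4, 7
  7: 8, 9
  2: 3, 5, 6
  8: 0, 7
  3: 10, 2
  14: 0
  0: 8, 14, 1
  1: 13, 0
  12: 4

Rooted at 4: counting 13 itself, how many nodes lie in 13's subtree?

13's subtree: {13, 6, 2, 3, 5, 10, 11}, size 7.

7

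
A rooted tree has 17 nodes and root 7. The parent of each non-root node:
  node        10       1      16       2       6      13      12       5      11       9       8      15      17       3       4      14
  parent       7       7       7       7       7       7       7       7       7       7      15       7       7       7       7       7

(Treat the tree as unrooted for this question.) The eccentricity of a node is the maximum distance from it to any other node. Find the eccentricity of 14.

3

Distances from 14 peak at 3, attained at 8.
14 – 7 – 15 – 8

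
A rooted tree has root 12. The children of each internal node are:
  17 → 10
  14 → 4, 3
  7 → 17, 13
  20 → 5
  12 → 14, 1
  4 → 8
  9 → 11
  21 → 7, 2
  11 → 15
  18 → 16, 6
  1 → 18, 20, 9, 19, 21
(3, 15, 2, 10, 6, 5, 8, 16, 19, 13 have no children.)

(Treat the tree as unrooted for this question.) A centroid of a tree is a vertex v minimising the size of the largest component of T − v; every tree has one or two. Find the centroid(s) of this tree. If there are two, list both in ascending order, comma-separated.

1

Delete 1: the remaining components have sizes 6, 5, 3, 3, 2, 1. Max 6 ≤ 10, so 1 is a centroid.
No neighbour of 1 does as well, so 1 is the unique centroid.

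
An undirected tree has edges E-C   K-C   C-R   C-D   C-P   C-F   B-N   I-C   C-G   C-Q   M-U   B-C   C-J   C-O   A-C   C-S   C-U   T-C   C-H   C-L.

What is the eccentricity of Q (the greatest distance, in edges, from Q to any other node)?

3

A farthest node from Q is M (N also at distance 3).
The path Q–C–U–M has 3 edges.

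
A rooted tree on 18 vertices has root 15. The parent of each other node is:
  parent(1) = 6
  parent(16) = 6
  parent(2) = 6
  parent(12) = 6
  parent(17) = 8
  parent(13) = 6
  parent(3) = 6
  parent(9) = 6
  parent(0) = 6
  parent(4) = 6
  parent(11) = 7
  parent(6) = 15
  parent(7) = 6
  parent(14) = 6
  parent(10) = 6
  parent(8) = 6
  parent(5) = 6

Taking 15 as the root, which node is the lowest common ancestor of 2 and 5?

2's ancestor chain is 2, 6, 15 and 5's is 5, 6, 15; they first meet at 6.

6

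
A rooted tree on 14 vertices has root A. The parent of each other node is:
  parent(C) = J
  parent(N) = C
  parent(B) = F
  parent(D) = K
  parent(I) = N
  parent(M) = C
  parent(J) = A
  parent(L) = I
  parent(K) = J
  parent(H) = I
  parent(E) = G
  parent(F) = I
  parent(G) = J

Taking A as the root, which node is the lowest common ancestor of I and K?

J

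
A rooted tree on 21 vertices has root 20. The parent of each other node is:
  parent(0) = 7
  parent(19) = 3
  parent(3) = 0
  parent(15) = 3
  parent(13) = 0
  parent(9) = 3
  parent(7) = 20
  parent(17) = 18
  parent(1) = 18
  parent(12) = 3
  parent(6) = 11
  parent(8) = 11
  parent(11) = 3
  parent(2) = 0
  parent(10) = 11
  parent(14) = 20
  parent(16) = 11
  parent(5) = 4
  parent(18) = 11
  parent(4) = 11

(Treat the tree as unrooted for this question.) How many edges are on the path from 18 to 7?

18 – 11 – 3 – 0 – 7: 4 edges.

4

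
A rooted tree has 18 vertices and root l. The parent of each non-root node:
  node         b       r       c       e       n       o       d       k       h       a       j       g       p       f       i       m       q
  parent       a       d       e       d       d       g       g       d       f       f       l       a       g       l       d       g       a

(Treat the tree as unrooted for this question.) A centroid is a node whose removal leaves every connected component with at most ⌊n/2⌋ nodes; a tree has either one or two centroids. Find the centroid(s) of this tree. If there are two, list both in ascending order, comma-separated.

g

Removing g splits the tree into components of sizes 7, 7, 1, 1, 1; the largest is 7 ≤ ⌊18/2⌋ = 9.
Every other node leaves some component of size > 9, so the centroid is unique.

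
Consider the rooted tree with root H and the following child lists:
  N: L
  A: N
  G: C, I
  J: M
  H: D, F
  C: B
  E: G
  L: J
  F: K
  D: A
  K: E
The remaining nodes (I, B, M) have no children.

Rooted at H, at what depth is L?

H–D–A–N–L — 4 edges.

4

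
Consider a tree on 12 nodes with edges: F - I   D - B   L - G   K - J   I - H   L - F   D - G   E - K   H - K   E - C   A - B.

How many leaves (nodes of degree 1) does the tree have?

3

Degree-1 nodes: A, C, J — 3 of them.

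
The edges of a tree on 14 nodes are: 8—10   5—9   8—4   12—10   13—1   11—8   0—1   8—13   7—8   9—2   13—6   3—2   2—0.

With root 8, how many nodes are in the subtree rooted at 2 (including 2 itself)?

4

Descendants of 2 (including itself): 2, 3, 9, 5. That's 4.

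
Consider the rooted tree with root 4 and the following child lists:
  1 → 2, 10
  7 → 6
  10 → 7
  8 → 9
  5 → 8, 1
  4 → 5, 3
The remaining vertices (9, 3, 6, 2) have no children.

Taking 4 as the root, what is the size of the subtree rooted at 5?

8

The subtree rooted at 5 contains: 5, 8, 1, 9, 10, 2, 7, 6 — 8 nodes.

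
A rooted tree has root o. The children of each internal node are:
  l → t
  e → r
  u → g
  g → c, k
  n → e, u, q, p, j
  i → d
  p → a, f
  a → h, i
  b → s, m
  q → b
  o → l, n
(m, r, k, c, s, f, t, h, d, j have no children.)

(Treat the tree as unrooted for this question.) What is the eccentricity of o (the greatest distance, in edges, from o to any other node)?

5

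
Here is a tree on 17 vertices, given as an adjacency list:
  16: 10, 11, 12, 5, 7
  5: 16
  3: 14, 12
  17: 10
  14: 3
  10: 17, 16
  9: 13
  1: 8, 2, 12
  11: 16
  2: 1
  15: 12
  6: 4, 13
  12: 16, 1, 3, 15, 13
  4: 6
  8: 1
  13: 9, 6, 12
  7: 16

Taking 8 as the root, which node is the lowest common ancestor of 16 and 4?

12

16's ancestor chain is 16, 12, 1, 8 and 4's is 4, 6, 13, 12, 1, 8; they first meet at 12.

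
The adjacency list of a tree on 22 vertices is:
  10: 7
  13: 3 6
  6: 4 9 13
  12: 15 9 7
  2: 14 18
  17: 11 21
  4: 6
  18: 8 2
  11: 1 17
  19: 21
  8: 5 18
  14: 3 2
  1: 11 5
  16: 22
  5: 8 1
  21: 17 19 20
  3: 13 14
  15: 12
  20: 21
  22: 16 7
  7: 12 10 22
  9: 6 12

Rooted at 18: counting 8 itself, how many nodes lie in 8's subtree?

Descendants of 8 (including itself): 8, 5, 1, 11, 17, 21, 19, 20. That's 8.

8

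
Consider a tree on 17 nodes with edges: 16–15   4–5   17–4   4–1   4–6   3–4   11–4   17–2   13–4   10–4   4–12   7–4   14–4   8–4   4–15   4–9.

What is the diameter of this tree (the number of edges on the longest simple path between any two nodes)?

A longest path is 16 – 15 – 4 – 17 – 2, with 4 edges.

4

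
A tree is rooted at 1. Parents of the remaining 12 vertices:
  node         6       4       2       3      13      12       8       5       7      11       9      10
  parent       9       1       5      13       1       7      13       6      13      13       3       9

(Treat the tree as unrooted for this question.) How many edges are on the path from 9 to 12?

Walking from 9: 9–3–13–7–12. Length 4.

4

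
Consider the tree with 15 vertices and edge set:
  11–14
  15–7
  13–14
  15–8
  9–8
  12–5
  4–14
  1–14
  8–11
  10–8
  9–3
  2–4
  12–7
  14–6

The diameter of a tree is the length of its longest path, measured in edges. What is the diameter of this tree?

Starting from 5, a farthest node is 2 at distance 8.
One longest path: 5-12-7-15-8-11-14-4-2.
So the diameter is 8.

8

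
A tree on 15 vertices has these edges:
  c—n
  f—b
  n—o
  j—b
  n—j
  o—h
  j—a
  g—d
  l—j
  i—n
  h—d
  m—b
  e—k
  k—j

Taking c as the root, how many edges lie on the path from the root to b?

c – n – j – b — 3 edges.

3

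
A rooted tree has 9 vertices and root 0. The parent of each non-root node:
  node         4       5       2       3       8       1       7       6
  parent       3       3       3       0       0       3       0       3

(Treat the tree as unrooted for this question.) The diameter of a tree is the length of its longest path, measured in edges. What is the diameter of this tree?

BFS from 4 reaches 8 last, at distance 3; BFS from 8 confirms no node is farther.
Path: 4-3-0-8.

3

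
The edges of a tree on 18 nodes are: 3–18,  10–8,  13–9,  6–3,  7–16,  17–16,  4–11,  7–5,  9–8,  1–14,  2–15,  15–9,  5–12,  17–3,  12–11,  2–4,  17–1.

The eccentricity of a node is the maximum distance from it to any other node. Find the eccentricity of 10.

13

The node farthest from 10 is 14 (18, 6 also at distance 13), via 10-8-9-15-2-4-11-12-5-7-16-17-1-14 — 13 edges.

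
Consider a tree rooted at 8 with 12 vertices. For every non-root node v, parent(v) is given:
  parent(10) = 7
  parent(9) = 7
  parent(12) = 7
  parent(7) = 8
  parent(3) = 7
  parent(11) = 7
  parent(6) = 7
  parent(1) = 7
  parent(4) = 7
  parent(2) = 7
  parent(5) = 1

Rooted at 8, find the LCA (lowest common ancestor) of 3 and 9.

3's ancestor chain is 3, 7, 8 and 9's is 9, 7, 8; they first meet at 7.

7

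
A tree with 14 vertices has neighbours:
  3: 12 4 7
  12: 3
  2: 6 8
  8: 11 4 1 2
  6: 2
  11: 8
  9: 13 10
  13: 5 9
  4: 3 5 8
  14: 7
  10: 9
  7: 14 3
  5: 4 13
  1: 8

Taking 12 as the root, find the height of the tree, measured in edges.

10 sits deepest: 12-3-4-5-13-9-10 — 6 edges from the root.

6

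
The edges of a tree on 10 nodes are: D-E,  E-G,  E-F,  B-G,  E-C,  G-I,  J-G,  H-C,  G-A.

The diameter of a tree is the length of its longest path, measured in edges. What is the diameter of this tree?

4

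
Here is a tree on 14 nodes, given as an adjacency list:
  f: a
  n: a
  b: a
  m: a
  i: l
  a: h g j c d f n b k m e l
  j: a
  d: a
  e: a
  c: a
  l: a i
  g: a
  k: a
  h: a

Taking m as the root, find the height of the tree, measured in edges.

3

i sits deepest: m-a-l-i — 3 edges from the root.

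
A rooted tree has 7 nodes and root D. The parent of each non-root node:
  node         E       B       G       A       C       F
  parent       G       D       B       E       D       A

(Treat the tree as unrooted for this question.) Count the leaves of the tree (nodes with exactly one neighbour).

Degree-1 nodes: C, F — 2 of them.

2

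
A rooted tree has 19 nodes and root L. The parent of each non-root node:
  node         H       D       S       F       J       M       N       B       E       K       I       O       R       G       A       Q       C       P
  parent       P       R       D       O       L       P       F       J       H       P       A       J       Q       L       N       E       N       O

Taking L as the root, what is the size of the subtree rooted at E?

The subtree rooted at E contains: E, Q, R, D, S — 5 nodes.

5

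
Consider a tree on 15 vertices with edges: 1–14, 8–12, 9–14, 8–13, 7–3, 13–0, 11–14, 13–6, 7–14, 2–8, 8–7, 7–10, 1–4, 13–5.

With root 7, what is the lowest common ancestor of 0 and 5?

Ancestors of 0 (toward the root): 0, 13, 8, 7.
Ancestors of 5: 5, 13, 8, 7.
The deepest node appearing in both lists is 13.

13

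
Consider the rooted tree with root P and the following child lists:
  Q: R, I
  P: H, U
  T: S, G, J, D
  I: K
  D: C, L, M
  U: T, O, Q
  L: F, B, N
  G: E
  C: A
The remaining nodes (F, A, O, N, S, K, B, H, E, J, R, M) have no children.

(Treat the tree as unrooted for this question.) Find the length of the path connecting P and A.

Walking from P: P - U - T - D - C - A. Length 5.

5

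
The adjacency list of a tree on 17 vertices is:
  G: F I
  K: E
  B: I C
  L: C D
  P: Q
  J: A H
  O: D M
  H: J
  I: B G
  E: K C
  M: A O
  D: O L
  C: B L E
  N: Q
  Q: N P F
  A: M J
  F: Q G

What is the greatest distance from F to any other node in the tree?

A farthest node from F is H.
The path F–G–I–B–C–L–D–O–M–A–J–H has 11 edges.

11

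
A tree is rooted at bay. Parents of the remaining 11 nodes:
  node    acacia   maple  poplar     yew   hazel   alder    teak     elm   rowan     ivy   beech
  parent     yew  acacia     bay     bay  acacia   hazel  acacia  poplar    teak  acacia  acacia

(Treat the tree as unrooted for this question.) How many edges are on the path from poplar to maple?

4

The path is poplar - bay - yew - acacia - maple, which has 4 edges.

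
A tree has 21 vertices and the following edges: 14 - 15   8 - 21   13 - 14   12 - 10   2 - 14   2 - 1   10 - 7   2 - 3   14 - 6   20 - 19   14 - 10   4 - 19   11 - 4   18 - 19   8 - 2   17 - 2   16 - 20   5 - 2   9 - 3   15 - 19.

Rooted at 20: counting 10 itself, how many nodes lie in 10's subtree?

3

10's subtree: {10, 12, 7}, size 3.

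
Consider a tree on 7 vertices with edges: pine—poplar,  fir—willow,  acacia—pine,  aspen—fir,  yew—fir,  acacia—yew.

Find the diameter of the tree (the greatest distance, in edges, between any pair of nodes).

5

BFS from poplar reaches aspen last, at distance 5; BFS from aspen confirms no node is farther.
Path: poplar – pine – acacia – yew – fir – aspen.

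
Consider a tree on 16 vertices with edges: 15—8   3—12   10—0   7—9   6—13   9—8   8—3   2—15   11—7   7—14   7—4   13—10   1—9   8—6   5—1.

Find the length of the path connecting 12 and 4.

5

12 – 3 – 8 – 9 – 7 – 4: 5 edges.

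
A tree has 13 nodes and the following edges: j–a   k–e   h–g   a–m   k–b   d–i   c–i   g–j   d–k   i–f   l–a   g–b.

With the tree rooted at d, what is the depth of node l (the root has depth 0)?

6

Path from d to l: d – k – b – g – j – a – l, which has 6 edges.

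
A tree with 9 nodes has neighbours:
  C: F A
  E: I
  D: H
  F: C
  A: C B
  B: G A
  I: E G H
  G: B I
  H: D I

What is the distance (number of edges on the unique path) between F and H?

6

The path is F–C–A–B–G–I–H, which has 6 edges.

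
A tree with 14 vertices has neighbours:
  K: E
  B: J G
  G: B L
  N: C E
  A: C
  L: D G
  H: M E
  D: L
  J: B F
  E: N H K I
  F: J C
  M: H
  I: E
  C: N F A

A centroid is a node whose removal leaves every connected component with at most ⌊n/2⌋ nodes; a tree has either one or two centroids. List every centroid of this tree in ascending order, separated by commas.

C

If C is removed the pieces have sizes 6, 6, 1, all ≤ ⌊14/2⌋ = 7.
No neighbour of C does as well, so C is the unique centroid.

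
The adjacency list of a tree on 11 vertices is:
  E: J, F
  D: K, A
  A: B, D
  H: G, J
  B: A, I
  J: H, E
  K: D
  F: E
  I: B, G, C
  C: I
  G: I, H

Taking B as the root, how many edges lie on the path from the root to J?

4

Path from B to J: B → I → G → H → J, which has 4 edges.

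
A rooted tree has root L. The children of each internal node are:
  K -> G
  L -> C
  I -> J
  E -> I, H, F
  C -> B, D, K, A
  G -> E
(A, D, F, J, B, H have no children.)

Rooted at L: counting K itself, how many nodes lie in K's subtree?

K's subtree: {K, G, E, I, H, F, J}, size 7.

7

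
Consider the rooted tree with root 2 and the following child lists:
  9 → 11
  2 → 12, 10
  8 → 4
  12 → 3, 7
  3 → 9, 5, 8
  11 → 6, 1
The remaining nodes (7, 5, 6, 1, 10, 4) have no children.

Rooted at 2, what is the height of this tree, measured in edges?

1 sits deepest: 2–12–3–9–11–1 — 5 edges from the root.

5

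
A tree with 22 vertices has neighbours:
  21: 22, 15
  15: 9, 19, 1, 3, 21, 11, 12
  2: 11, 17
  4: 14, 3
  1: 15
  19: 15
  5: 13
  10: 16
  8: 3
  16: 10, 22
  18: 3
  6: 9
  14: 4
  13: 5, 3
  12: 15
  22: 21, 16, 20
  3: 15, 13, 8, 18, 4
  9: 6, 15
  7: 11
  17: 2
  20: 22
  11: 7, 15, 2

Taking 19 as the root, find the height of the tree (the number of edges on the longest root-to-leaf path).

5

10 sits deepest: 19 → 15 → 21 → 22 → 16 → 10 — 5 edges from the root.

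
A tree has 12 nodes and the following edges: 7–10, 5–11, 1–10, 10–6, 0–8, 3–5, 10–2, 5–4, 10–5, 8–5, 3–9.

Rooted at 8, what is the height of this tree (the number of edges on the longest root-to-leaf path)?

3

1 sits deepest: 8-5-10-1 — 3 edges from the root.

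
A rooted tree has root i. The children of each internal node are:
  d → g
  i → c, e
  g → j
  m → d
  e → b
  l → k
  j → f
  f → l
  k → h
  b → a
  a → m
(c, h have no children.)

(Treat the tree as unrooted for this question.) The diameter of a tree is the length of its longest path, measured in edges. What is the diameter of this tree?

Starting from h, a farthest node is c at distance 12.
One longest path: h - k - l - f - j - g - d - m - a - b - e - i - c.
So the diameter is 12.

12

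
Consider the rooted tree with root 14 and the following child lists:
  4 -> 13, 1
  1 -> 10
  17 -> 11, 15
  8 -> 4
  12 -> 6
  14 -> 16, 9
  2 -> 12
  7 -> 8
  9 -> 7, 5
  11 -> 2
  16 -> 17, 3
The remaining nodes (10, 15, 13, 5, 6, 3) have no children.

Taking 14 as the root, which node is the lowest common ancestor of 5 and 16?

Ancestors of 5 (toward the root): 5, 9, 14.
Ancestors of 16: 16, 14.
The deepest node appearing in both lists is 14.

14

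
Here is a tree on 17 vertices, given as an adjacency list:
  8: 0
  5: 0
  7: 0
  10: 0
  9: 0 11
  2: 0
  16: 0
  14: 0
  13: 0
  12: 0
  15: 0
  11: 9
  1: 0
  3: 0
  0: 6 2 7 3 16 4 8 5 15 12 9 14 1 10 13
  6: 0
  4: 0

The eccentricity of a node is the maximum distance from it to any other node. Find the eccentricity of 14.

3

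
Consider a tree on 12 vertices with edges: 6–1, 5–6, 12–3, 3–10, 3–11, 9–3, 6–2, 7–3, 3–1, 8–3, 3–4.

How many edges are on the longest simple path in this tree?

4

A longest path is 5-6-1-3-9, with 4 edges.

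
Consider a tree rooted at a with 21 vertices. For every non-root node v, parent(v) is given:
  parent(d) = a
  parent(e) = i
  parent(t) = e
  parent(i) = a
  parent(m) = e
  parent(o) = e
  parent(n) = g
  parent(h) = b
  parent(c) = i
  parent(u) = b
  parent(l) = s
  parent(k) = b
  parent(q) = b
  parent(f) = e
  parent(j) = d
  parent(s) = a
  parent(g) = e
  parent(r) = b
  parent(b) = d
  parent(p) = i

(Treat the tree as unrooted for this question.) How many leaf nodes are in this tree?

14

Degree-1 nodes: c, f, h, j, k, l, m, n, o, p, q, r, t, u — 14 of them.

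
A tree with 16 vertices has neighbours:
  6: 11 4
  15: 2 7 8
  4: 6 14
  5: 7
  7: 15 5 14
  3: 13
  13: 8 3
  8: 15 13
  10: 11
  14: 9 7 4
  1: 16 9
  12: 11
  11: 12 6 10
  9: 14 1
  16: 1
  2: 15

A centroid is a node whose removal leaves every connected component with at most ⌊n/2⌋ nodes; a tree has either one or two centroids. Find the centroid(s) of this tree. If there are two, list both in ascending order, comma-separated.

Removing 14 splits the tree into components of sizes 7, 5, 3; the largest is 7 ≤ ⌊16/2⌋ = 8.
Every other node leaves some component of size > 8, so the centroid is unique.

14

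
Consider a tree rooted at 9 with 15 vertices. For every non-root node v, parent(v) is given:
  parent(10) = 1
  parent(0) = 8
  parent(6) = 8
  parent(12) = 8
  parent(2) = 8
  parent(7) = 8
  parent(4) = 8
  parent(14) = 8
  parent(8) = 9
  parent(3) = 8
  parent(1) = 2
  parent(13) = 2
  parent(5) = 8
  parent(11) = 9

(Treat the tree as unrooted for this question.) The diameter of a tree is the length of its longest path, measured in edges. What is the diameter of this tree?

5

BFS from 10 reaches 11 last, at distance 5; BFS from 11 confirms no node is farther.
Path: 10–1–2–8–9–11.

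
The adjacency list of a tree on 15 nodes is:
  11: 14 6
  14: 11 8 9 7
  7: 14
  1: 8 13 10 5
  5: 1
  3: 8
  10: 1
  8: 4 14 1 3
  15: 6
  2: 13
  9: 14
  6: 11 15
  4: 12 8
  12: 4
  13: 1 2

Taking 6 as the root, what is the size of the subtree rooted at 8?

Descendants of 8 (including itself): 8, 1, 4, 3, 13, 10, 5, 12, 2. That's 9.

9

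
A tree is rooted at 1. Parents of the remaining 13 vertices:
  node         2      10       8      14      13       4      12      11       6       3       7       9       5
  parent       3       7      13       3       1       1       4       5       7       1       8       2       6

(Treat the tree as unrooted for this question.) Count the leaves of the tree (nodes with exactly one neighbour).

Exactly 5 nodes have a single neighbour: 9, 10, 11, 12, 14.

5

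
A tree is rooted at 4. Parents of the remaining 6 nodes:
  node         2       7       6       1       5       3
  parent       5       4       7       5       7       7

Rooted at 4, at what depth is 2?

Climbing from 2 to the root: 2–5–7–4. That's 3 steps.

3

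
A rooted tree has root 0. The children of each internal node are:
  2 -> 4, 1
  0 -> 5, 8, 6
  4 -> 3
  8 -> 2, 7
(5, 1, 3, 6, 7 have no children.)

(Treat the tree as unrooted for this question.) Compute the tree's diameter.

BFS from 3 reaches 5 last, at distance 5; BFS from 5 confirms no node is farther.
Path: 3–4–2–8–0–5.

5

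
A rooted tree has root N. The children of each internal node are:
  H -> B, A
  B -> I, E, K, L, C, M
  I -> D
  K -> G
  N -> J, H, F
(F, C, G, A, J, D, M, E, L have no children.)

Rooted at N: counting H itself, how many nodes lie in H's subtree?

H's subtree: {H, B, A, M, C, K, E, I, L, G, D}, size 11.

11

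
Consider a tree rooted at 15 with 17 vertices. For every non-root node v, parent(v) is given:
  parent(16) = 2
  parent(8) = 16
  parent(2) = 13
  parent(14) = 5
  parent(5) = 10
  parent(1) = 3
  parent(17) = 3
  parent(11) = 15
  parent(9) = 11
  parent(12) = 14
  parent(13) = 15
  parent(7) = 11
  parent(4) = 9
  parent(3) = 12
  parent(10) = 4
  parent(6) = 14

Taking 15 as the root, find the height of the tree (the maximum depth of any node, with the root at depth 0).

9

The longest root-to-leaf path is 15–11–9–4–10–5–14–12–3–1 (9 edges).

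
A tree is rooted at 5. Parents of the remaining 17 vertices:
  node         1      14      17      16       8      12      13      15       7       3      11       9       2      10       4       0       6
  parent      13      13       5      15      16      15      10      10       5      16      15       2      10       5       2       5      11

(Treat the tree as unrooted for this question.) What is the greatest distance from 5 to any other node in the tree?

4

The node farthest from 5 is 3 (6, 8 also at distance 4), via 5 – 10 – 15 – 16 – 3 — 4 edges.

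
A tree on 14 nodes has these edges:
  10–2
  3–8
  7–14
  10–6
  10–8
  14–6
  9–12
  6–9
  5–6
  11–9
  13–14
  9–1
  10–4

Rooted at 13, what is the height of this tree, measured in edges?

5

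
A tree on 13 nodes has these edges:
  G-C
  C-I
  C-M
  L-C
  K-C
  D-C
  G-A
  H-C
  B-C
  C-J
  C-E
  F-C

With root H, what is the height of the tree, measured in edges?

A sits deepest: H → C → G → A — 3 edges from the root.

3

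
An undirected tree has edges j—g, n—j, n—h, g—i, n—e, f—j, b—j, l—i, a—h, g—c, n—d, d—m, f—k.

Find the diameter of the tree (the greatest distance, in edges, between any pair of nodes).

6

BFS from a reaches l last, at distance 6; BFS from l confirms no node is farther.
Path: a – h – n – j – g – i – l.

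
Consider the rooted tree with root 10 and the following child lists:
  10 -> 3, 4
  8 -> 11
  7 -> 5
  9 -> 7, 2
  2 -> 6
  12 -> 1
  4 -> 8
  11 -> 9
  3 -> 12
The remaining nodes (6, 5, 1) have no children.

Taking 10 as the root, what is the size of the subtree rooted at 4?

Descendants of 4 (including itself): 4, 8, 11, 9, 2, 7, 6, 5. That's 8.

8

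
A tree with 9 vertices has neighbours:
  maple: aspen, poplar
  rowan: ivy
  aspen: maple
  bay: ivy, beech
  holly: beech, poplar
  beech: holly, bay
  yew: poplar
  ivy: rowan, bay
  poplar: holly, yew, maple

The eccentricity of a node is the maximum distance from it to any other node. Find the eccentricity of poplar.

5

The node farthest from poplar is rowan, via poplar – holly – beech – bay – ivy – rowan — 5 edges.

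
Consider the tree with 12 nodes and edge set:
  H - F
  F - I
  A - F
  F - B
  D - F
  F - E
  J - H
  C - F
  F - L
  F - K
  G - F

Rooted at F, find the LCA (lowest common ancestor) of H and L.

F

H's ancestor chain is H, F and L's is L, F; they first meet at F.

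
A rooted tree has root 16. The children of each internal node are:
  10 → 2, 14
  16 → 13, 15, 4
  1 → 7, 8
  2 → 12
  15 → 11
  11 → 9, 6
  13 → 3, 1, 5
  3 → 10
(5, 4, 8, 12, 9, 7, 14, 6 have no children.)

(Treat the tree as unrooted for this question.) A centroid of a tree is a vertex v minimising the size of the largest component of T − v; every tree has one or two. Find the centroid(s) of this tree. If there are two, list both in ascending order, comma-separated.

If 13 is removed the pieces have sizes 6, 5, 3, 1, all ≤ ⌊16/2⌋ = 8.
No neighbour of 13 does as well, so 13 is the unique centroid.

13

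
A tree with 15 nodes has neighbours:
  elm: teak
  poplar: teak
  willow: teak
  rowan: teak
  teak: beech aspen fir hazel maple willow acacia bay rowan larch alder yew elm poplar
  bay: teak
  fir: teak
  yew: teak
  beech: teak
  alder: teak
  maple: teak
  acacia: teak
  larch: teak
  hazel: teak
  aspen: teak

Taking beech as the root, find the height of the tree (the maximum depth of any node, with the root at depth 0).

2

fir sits deepest: beech-teak-fir — 2 edges from the root.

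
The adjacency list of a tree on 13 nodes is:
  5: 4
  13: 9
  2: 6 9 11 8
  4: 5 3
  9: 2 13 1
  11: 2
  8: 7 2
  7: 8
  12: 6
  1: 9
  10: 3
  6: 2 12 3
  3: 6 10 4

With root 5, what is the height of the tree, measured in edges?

A deepest node is 7, reached by 5–4–3–6–2–8–7.
That path has 6 edges, so the height is 6.

6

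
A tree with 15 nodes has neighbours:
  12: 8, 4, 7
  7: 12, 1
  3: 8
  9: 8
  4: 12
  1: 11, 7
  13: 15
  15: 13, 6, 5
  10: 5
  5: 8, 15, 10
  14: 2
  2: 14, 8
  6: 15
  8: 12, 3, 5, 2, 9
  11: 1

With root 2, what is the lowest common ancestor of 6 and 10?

5

6's ancestor chain is 6, 15, 5, 8, 2 and 10's is 10, 5, 8, 2; they first meet at 5.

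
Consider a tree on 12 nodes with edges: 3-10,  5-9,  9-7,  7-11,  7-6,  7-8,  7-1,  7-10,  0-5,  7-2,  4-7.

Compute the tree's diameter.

5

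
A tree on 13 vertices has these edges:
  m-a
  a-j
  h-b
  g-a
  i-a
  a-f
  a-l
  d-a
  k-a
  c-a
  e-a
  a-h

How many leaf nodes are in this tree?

Degree-1 nodes: b, c, d, e, f, g, i, j, k, l, m — 11 of them.

11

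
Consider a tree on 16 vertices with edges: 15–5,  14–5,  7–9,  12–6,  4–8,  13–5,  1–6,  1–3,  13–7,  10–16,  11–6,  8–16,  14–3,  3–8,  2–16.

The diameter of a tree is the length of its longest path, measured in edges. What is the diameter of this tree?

8

A longest path is 9 - 7 - 13 - 5 - 14 - 3 - 1 - 6 - 12, with 8 edges.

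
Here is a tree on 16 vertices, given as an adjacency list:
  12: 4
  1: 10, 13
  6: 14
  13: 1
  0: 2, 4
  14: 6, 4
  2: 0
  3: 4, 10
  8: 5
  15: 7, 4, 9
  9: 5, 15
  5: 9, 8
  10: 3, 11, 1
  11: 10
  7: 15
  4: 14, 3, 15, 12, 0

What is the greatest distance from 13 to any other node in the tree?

A farthest node from 13 is 8.
The path 13–1–10–3–4–15–9–5–8 has 8 edges.

8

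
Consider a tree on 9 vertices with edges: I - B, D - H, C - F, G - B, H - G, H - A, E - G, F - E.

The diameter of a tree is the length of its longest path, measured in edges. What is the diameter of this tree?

5

A longest path is C – F – E – G – B – I, with 5 edges.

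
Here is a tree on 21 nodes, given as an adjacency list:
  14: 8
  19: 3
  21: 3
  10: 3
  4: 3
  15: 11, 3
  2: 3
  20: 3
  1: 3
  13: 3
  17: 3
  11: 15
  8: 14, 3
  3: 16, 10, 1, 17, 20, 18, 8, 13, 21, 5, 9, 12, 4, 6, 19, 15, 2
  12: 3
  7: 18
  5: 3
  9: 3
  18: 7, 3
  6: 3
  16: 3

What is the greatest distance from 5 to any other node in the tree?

3

The node farthest from 5 is 11 (7, 14 also at distance 3), via 5–3–15–11 — 3 edges.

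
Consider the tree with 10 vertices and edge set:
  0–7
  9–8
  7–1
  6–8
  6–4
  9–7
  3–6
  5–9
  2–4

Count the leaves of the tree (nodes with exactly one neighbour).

5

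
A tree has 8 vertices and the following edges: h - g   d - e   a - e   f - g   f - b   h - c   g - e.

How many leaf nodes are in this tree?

4

Degree-1 nodes: a, b, c, d — 4 of them.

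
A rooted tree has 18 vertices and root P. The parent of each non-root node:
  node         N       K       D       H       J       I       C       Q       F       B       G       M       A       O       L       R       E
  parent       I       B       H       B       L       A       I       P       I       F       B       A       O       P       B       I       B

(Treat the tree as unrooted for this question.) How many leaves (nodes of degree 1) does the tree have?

10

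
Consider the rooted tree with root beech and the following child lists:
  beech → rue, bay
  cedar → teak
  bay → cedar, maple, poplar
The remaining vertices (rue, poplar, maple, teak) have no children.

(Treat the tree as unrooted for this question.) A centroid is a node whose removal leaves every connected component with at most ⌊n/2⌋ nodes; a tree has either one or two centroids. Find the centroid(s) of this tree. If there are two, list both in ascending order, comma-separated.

bay

If bay is removed the pieces have sizes 2, 2, 1, 1, all ≤ ⌊7/2⌋ = 3.
Every other node leaves some component of size > 3, so the centroid is unique.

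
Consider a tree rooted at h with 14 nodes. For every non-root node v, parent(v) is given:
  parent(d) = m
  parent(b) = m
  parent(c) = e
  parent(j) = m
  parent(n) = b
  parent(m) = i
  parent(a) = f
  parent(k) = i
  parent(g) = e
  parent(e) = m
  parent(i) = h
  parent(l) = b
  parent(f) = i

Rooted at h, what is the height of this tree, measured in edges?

g sits deepest: h → i → m → e → g — 4 edges from the root.

4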